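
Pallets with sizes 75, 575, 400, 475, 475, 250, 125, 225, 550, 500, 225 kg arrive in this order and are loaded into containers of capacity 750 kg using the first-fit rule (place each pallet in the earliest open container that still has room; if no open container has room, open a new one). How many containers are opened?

6

  75 → container 1 (new)  [load 75/750]
  575 → container 1  [load 650/750]
  400 → container 2 (new)  [load 400/750]
  475 → container 3 (new)  [load 475/750]
  475 → container 4 (new)  [load 475/750]
  250 → container 2  [load 650/750]
  125 → container 3  [load 600/750]
  225 → container 4  [load 700/750]
  550 → container 5 (new)  [load 550/750]
  500 → container 6 (new)  [load 500/750]
  225 → container 6  [load 725/750]
6 containers opened.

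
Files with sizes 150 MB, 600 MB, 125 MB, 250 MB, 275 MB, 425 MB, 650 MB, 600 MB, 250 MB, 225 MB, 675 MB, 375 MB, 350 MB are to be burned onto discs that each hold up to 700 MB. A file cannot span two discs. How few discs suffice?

8

Total = 675 + 650 + 600 + 600 + 425 + 375 + 350 + 275 + 250 + 250 + 225 + 150 + 125 = 4950 MB.
Lower bound: ⌈4950/700⌉ = 8 discs.
A packing using 8 discs:
  disc 1: 675 = 675
  disc 2: 650 = 650
  disc 3: 600 = 600
  disc 4: 600 = 600
  disc 5: 425 + 275 = 700
  disc 6: 375 + 250 = 625
  disc 7: 350 + 250 = 600
  disc 8: 225 + 150 + 125 = 500
This matches the lower bound, so 8 is optimal.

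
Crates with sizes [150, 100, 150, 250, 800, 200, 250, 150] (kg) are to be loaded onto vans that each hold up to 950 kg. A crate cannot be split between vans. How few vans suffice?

Total = 800 + 250 + 250 + 200 + 150 + 150 + 150 + 100 = 2050 kg.
Lower bound: ⌈2050/950⌉ = 3 vans.
A packing using 3 vans:
  van 1: 800 + 150 = 950
  van 2: 250 + 250 + 200 + 150 + 100 = 950
  van 3: 150 = 150
This matches the lower bound, so 3 is optimal.

3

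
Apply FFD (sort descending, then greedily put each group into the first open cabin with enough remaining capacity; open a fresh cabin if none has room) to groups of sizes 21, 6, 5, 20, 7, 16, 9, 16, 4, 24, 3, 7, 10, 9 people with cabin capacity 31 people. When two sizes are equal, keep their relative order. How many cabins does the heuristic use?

Sorted descending: 24, 21, 20, 16, 16, 10, 9, 9, 7, 7, 6, 5, 4, 3.
  24 → cabin 1 (new)  [load 24/31]
  21 → cabin 2 (new)  [load 21/31]
  20 → cabin 3 (new)  [load 20/31]
  16 → cabin 4 (new)  [load 16/31]
  16 → cabin 5 (new)  [load 16/31]
  10 → cabin 2  [load 31/31]
  9 → cabin 3  [load 29/31]
  9 → cabin 4  [load 25/31]
  7 → cabin 1  [load 31/31]
  7 → cabin 5  [load 23/31]
  6 → cabin 4  [load 31/31]
  5 → cabin 5  [load 28/31]
  4 → cabin 6 (new)  [load 4/31]
  3 → cabin 5  [load 31/31]
6 cabins opened.

6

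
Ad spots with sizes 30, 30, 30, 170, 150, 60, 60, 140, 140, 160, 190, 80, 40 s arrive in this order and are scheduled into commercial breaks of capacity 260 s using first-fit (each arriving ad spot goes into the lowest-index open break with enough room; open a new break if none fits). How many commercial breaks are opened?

6

  30 → break 1 (new)  [load 30/260]
  30 → break 1  [load 60/260]
  30 → break 1  [load 90/260]
  170 → break 1  [load 260/260]
  150 → break 2 (new)  [load 150/260]
  60 → break 2  [load 210/260]
  60 → break 3 (new)  [load 60/260]
  140 → break 3  [load 200/260]
  140 → break 4 (new)  [load 140/260]
  160 → break 5 (new)  [load 160/260]
  190 → break 6 (new)  [load 190/260]
  80 → break 4  [load 220/260]
  40 → break 2  [load 250/260]
6 commercial breaks opened.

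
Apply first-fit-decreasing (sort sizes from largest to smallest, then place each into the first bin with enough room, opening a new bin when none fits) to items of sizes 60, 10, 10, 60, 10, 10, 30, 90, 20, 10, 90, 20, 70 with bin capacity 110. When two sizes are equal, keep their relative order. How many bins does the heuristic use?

Sorted descending: 90, 90, 70, 60, 60, 30, 20, 20, 10, 10, 10, 10, 10.
  90 → bin 1 (new)  [load 90/110]
  90 → bin 2 (new)  [load 90/110]
  70 → bin 3 (new)  [load 70/110]
  60 → bin 4 (new)  [load 60/110]
  60 → bin 5 (new)  [load 60/110]
  30 → bin 3  [load 100/110]
  20 → bin 1  [load 110/110]
  20 → bin 2  [load 110/110]
  10 → bin 3  [load 110/110]
  10 → bin 4  [load 70/110]
  10 → bin 4  [load 80/110]
  10 → bin 4  [load 90/110]
  10 → bin 4  [load 100/110]
5 bins opened.

5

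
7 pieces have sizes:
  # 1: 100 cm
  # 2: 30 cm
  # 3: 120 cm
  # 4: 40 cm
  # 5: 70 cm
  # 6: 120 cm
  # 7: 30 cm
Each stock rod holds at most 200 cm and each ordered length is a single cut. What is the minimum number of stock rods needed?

3

Total = 120 + 120 + 100 + 70 + 40 + 30 + 30 = 510 cm.
Lower bound: ⌈510/200⌉ = 3 stock rods.
A packing using 3 stock rods:
  stock rod 1: 120 + 70 = 190
  stock rod 2: 120 + 40 + 30 = 190
  stock rod 3: 100 + 30 = 130
This matches the lower bound, so 3 is optimal.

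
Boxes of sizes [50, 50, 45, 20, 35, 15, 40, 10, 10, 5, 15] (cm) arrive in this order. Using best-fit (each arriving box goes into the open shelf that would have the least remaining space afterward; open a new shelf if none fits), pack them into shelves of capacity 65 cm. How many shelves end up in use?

  50 → shelf 1 (new)  [load 50/65]
  50 → shelf 2 (new)  [load 50/65]
  45 → shelf 3 (new)  [load 45/65]
  20 → shelf 3  [load 65/65]
  35 → shelf 4 (new)  [load 35/65]
  15 → shelf 1  [load 65/65]
  40 → shelf 5 (new)  [load 40/65]
  10 → shelf 2  [load 60/65]
  10 → shelf 5  [load 50/65]
  5 → shelf 2  [load 65/65]
  15 → shelf 5  [load 65/65]
5 shelves opened.

5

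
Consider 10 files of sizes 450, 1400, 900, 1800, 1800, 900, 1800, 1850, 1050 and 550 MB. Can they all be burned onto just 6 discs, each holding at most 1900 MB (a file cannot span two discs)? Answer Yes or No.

No

Total = 12500 MB; ⌈12500/1900⌉ = 7.
At least 7 discs are required, but only 6 are allowed.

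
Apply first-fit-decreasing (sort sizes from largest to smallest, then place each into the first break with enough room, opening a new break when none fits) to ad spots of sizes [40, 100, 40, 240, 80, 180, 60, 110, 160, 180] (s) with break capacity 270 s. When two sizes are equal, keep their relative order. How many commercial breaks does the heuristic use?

Sorted descending: 240, 180, 180, 160, 110, 100, 80, 60, 40, 40.
  240 → break 1 (new)  [load 240/270]
  180 → break 2 (new)  [load 180/270]
  180 → break 3 (new)  [load 180/270]
  160 → break 4 (new)  [load 160/270]
  110 → break 4  [load 270/270]
  100 → break 5 (new)  [load 100/270]
  80 → break 2  [load 260/270]
  60 → break 3  [load 240/270]
  40 → break 5  [load 140/270]
  40 → break 5  [load 180/270]
5 commercial breaks opened.

5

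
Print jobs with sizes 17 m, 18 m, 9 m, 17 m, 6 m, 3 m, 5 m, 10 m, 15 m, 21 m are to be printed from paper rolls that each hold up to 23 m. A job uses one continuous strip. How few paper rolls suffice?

6

Total = 21 + 18 + 17 + 17 + 15 + 10 + 9 + 6 + 5 + 3 = 121 m.
Lower bound: ⌈121/23⌉ = 6 paper rolls.
A packing using 6 paper rolls:
  roll 1: 21 = 21
  roll 2: 18 + 5 = 23
  roll 3: 17 + 6 = 23
  roll 4: 17 + 3 = 20
  roll 5: 15 = 15
  roll 6: 10 + 9 = 19
This matches the lower bound, so 6 is optimal.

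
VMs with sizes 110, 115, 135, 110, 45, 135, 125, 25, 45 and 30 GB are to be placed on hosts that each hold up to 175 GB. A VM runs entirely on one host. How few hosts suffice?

6

Total = 135 + 135 + 125 + 115 + 110 + 110 + 45 + 45 + 30 + 25 = 875 GB.
Lower bound: ⌈875/175⌉ = 5 hosts.
Also, 6 VMs each exceed 175/2 GB, and no two of those can share a host, so at least 6 hosts are needed.
A packing using 6 hosts:
  host 1: 135 + 30 = 165
  host 2: 135 + 25 = 160
  host 3: 125 + 45 = 170
  host 4: 115 + 45 = 160
  host 5: 110 = 110
  host 6: 110 = 110
This matches the lower bound, so 6 is optimal.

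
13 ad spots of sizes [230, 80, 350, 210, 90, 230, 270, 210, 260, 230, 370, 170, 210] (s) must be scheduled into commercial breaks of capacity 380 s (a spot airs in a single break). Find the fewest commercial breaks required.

Total = 370 + 350 + 270 + 260 + 230 + 230 + 230 + 210 + 210 + 210 + 170 + 90 + 80 = 2910 s.
Lower bound: ⌈2910/380⌉ = 8 commercial breaks.
Also, 10 ad spots each exceed 190 s, and no two of those can share a break, so at least 10 commercial breaks are needed.
A packing using 10 commercial breaks:
  break 1: 370 = 370
  break 2: 350 = 350
  break 3: 270 + 90 = 360
  break 4: 260 + 80 = 340
  break 5: 230 = 230
  break 6: 230 = 230
  break 7: 230 = 230
  break 8: 210 + 170 = 380
  break 9: 210 = 210
  break 10: 210 = 210
This matches the lower bound, so 10 is optimal.

10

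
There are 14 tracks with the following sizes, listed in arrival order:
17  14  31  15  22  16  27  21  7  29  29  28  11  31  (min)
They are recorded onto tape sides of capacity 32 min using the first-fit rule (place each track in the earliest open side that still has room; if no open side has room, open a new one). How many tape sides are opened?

  17 → side 1 (new)  [load 17/32]
  14 → side 1  [load 31/32]
  31 → side 2 (new)  [load 31/32]
  15 → side 3 (new)  [load 15/32]
  22 → side 4 (new)  [load 22/32]
  16 → side 3  [load 31/32]
  27 → side 5 (new)  [load 27/32]
  21 → side 6 (new)  [load 21/32]
  7 → side 4  [load 29/32]
  29 → side 7 (new)  [load 29/32]
  29 → side 8 (new)  [load 29/32]
  28 → side 9 (new)  [load 28/32]
  11 → side 6  [load 32/32]
  31 → side 10 (new)  [load 31/32]
10 tape sides opened.

10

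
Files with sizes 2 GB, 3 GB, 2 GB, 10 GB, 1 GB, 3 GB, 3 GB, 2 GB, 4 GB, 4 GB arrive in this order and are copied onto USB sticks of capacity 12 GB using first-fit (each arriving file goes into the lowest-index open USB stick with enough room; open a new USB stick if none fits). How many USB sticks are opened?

  2 → USB stick 1 (new)  [load 2/12]
  3 → USB stick 1  [load 5/12]
  2 → USB stick 1  [load 7/12]
  10 → USB stick 2 (new)  [load 10/12]
  1 → USB stick 1  [load 8/12]
  3 → USB stick 1  [load 11/12]
  3 → USB stick 3 (new)  [load 3/12]
  2 → USB stick 2  [load 12/12]
  4 → USB stick 3  [load 7/12]
  4 → USB stick 3  [load 11/12]
3 USB sticks opened.

3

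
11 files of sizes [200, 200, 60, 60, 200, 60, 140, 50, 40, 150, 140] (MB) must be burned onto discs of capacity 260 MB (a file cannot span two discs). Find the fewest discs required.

6

Total = 200 + 200 + 200 + 150 + 140 + 140 + 60 + 60 + 60 + 50 + 40 = 1300 MB.
Lower bound: ⌈1300/260⌉ = 5 discs.
Also, 6 files each exceed 130 MB, and no two of those can share a disc, so at least 6 discs are needed.
A packing using 6 discs:
  disc 1: 200 + 60 = 260
  disc 2: 200 + 60 = 260
  disc 3: 200 + 60 = 260
  disc 4: 150 + 50 + 40 = 240
  disc 5: 140 = 140
  disc 6: 140 = 140
This matches the lower bound, so 6 is optimal.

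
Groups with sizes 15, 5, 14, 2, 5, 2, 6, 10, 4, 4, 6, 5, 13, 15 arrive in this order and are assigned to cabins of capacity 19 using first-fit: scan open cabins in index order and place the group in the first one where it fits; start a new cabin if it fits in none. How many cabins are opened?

  15 → cabin 1 (new)  [load 15/19]
  5 → cabin 2 (new)  [load 5/19]
  14 → cabin 2  [load 19/19]
  2 → cabin 1  [load 17/19]
  5 → cabin 3 (new)  [load 5/19]
  2 → cabin 1  [load 19/19]
  6 → cabin 3  [load 11/19]
  10 → cabin 4 (new)  [load 10/19]
  4 → cabin 3  [load 15/19]
  4 → cabin 3  [load 19/19]
  6 → cabin 4  [load 16/19]
  5 → cabin 5 (new)  [load 5/19]
  13 → cabin 5  [load 18/19]
  15 → cabin 6 (new)  [load 15/19]
6 cabins opened.

6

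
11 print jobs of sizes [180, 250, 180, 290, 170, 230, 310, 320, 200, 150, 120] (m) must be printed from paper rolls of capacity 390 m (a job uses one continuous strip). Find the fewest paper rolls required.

Total = 320 + 310 + 290 + 250 + 230 + 200 + 180 + 180 + 170 + 150 + 120 = 2400 m.
Lower bound: ⌈2400/390⌉ = 7 paper rolls.
A packing using 7 paper rolls:
  roll 1: 320 = 320
  roll 2: 310 = 310
  roll 3: 290 = 290
  roll 4: 250 + 120 = 370
  roll 5: 230 + 150 = 380
  roll 6: 200 + 180 = 380
  roll 7: 180 + 170 = 350
This matches the lower bound, so 7 is optimal.

7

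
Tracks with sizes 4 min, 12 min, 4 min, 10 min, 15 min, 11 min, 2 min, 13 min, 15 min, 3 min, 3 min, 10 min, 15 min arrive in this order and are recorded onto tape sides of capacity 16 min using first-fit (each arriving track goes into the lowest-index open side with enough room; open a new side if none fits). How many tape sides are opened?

  4 → side 1 (new)  [load 4/16]
  12 → side 1  [load 16/16]
  4 → side 2 (new)  [load 4/16]
  10 → side 2  [load 14/16]
  15 → side 3 (new)  [load 15/16]
  11 → side 4 (new)  [load 11/16]
  2 → side 2  [load 16/16]
  13 → side 5 (new)  [load 13/16]
  15 → side 6 (new)  [load 15/16]
  3 → side 4  [load 14/16]
  3 → side 5  [load 16/16]
  10 → side 7 (new)  [load 10/16]
  15 → side 8 (new)  [load 15/16]
8 tape sides opened.

8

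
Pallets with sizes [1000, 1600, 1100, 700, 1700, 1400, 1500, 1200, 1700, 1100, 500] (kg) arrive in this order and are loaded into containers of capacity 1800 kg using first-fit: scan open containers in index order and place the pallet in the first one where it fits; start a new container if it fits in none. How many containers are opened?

9

  1000 → container 1 (new)  [load 1000/1800]
  1600 → container 2 (new)  [load 1600/1800]
  1100 → container 3 (new)  [load 1100/1800]
  700 → container 1  [load 1700/1800]
  1700 → container 4 (new)  [load 1700/1800]
  1400 → container 5 (new)  [load 1400/1800]
  1500 → container 6 (new)  [load 1500/1800]
  1200 → container 7 (new)  [load 1200/1800]
  1700 → container 8 (new)  [load 1700/1800]
  1100 → container 9 (new)  [load 1100/1800]
  500 → container 3  [load 1600/1800]
9 containers opened.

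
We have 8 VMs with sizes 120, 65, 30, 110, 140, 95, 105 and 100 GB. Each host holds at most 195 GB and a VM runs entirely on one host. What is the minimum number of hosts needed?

Total = 140 + 120 + 110 + 105 + 100 + 95 + 65 + 30 = 765 GB.
Lower bound: ⌈765/195⌉ = 4 hosts.
Also, 5 VMs each exceed 195/2 GB, and no two of those can share a host, so at least 5 hosts are needed.
A packing using 5 hosts:
  host 1: 140 + 30 = 170
  host 2: 120 + 65 = 185
  host 3: 110 = 110
  host 4: 105 = 105
  host 5: 100 + 95 = 195
This matches the lower bound, so 5 is optimal.

5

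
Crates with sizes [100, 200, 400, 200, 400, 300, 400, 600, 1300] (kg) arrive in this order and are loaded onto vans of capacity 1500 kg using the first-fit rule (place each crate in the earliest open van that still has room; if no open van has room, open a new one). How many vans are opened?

  100 → van 1 (new)  [load 100/1500]
  200 → van 1  [load 300/1500]
  400 → van 1  [load 700/1500]
  200 → van 1  [load 900/1500]
  400 → van 1  [load 1300/1500]
  300 → van 2 (new)  [load 300/1500]
  400 → van 2  [load 700/1500]
  600 → van 2  [load 1300/1500]
  1300 → van 3 (new)  [load 1300/1500]
3 vans opened.

3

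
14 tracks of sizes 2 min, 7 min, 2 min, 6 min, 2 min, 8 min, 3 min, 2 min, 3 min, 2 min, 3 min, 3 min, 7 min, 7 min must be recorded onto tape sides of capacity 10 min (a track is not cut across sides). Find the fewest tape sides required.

Total = 8 + 7 + 7 + 7 + 6 + 3 + 3 + 3 + 3 + 2 + 2 + 2 + 2 + 2 = 57 min.
Lower bound: ⌈57/10⌉ = 6 tape sides.
A packing using 6 tape sides:
  side 1: 8 + 2 = 10
  side 2: 7 + 3 = 10
  side 3: 7 + 3 = 10
  side 4: 7 + 3 = 10
  side 5: 6 + 3 = 9
  side 6: 2 + 2 + 2 + 2 = 8
This matches the lower bound, so 6 is optimal.

6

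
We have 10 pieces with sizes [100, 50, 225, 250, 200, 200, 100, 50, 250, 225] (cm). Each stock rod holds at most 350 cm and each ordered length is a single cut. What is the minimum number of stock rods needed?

6

Total = 250 + 250 + 225 + 225 + 200 + 200 + 100 + 100 + 50 + 50 = 1650 cm.
Lower bound: ⌈1650/350⌉ = 5 stock rods.
Also, 6 pieces each exceed 175 cm, and no two of those can share a stock rod, so at least 6 stock rods are needed.
A packing using 6 stock rods:
  stock rod 1: 250 + 100 = 350
  stock rod 2: 250 + 100 = 350
  stock rod 3: 225 + 50 + 50 = 325
  stock rod 4: 225 = 225
  stock rod 5: 200 = 200
  stock rod 6: 200 = 200
This matches the lower bound, so 6 is optimal.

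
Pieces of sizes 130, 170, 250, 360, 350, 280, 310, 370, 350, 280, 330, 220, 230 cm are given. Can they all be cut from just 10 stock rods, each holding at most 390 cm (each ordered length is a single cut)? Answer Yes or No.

No

Total = 3630 cm; ⌈3630/390⌉ = 10.
11 pieces each exceed half the capacity and cannot share a stock rod, forcing at least 11 stock rods.
At least 11 stock rods are required, but only 10 are allowed.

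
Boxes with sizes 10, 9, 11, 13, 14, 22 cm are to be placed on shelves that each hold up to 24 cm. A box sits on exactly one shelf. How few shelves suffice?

Total = 22 + 14 + 13 + 11 + 10 + 9 = 79 cm.
Lower bound: ⌈79/24⌉ = 4 shelves.
A packing using 4 shelves:
  shelf 1: 22 = 22
  shelf 2: 14 + 10 = 24
  shelf 3: 13 + 11 = 24
  shelf 4: 9 = 9
This matches the lower bound, so 4 is optimal.

4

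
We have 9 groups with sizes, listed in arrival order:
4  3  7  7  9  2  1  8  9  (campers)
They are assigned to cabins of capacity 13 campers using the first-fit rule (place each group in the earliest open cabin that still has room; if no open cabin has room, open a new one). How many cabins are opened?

  4 → cabin 1 (new)  [load 4/13]
  3 → cabin 1  [load 7/13]
  7 → cabin 2 (new)  [load 7/13]
  7 → cabin 3 (new)  [load 7/13]
  9 → cabin 4 (new)  [load 9/13]
  2 → cabin 1  [load 9/13]
  1 → cabin 1  [load 10/13]
  8 → cabin 5 (new)  [load 8/13]
  9 → cabin 6 (new)  [load 9/13]
6 cabins opened.

6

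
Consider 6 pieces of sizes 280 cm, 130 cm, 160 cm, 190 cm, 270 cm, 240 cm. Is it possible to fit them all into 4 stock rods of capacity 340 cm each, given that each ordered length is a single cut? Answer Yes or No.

No

Total = 1270 cm; ⌈1270/340⌉ = 4.
The bound of 4 does not rule out 4, but exhaustive search shows no assignment into 4 stock rods of capacity 340 cm exists — the minimum is 5.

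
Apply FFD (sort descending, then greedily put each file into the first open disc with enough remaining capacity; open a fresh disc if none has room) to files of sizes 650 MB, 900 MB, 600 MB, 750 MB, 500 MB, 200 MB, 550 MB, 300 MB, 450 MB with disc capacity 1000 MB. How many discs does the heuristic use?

Sorted descending: 900, 750, 650, 600, 550, 500, 450, 300, 200.
  900 → disc 1 (new)  [load 900/1000]
  750 → disc 2 (new)  [load 750/1000]
  650 → disc 3 (new)  [load 650/1000]
  600 → disc 4 (new)  [load 600/1000]
  550 → disc 5 (new)  [load 550/1000]
  500 → disc 6 (new)  [load 500/1000]
  450 → disc 5  [load 1000/1000]
  300 → disc 3  [load 950/1000]
  200 → disc 2  [load 950/1000]
6 discs opened.

6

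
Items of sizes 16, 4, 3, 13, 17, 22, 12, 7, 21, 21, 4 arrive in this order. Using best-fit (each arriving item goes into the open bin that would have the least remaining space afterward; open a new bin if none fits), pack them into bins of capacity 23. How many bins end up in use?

  16 → bin 1 (new)  [load 16/23]
  4 → bin 1  [load 20/23]
  3 → bin 1  [load 23/23]
  13 → bin 2 (new)  [load 13/23]
  17 → bin 3 (new)  [load 17/23]
  22 → bin 4 (new)  [load 22/23]
  12 → bin 5 (new)  [load 12/23]
  7 → bin 2  [load 20/23]
  21 → bin 6 (new)  [load 21/23]
  21 → bin 7 (new)  [load 21/23]
  4 → bin 3  [load 21/23]
7 bins opened.

7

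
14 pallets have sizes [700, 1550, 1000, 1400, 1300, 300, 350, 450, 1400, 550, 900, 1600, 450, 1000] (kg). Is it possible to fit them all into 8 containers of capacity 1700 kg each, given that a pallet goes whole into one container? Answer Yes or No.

Total = 12950 kg; ⌈12950/1700⌉ = 8.
The bound of 8 does not rule out 8, but exhaustive search shows no assignment into 8 containers of capacity 1700 kg exists — the minimum is 9.

No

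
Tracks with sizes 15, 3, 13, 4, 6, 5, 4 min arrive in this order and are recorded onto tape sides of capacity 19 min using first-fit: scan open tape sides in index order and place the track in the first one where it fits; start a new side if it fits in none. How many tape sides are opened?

  15 → side 1 (new)  [load 15/19]
  3 → side 1  [load 18/19]
  13 → side 2 (new)  [load 13/19]
  4 → side 2  [load 17/19]
  6 → side 3 (new)  [load 6/19]
  5 → side 3  [load 11/19]
  4 → side 3  [load 15/19]
3 tape sides opened.

3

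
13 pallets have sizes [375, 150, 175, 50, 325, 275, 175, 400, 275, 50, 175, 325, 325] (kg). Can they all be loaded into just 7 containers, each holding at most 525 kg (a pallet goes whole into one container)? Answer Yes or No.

A valid assignment using 7 containers:
  container 1: 400 + 50 + 50 = 500
  container 2: 375 + 150 = 525
  container 3: 325 + 175 = 500
  container 4: 325 + 175 = 500
  container 5: 325 + 175 = 500
  container 6: 275 = 275
  container 7: 275 = 275
Every load is within 525 kg, so 7 containers suffice.

Yes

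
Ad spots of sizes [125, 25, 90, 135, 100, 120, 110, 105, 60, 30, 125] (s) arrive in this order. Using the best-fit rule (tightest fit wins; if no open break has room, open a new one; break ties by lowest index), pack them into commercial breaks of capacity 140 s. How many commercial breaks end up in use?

9

  125 → break 1 (new)  [load 125/140]
  25 → break 2 (new)  [load 25/140]
  90 → break 2  [load 115/140]
  135 → break 3 (new)  [load 135/140]
  100 → break 4 (new)  [load 100/140]
  120 → break 5 (new)  [load 120/140]
  110 → break 6 (new)  [load 110/140]
  105 → break 7 (new)  [load 105/140]
  60 → break 8 (new)  [load 60/140]
  30 → break 6  [load 140/140]
  125 → break 9 (new)  [load 125/140]
9 commercial breaks opened.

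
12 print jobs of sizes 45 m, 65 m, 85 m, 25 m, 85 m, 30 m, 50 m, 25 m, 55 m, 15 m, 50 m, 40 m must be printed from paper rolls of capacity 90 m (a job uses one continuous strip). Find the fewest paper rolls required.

Total = 85 + 85 + 65 + 55 + 50 + 50 + 45 + 40 + 30 + 25 + 25 + 15 = 570 m.
Lower bound: ⌈570/90⌉ = 7 paper rolls.
A packing using 7 paper rolls:
  roll 1: 85 = 85
  roll 2: 85 = 85
  roll 3: 65 + 25 = 90
  roll 4: 55 + 30 = 85
  roll 5: 50 + 40 = 90
  roll 6: 50 + 25 + 15 = 90
  roll 7: 45 = 45
This matches the lower bound, so 7 is optimal.

7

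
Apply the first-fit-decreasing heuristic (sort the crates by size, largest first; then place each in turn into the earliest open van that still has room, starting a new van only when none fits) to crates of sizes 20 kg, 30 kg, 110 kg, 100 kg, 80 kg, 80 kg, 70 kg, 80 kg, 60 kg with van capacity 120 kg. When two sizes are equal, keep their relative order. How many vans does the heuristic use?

7

Sorted descending: 110, 100, 80, 80, 80, 70, 60, 30, 20.
  110 → van 1 (new)  [load 110/120]
  100 → van 2 (new)  [load 100/120]
  80 → van 3 (new)  [load 80/120]
  80 → van 4 (new)  [load 80/120]
  80 → van 5 (new)  [load 80/120]
  70 → van 6 (new)  [load 70/120]
  60 → van 7 (new)  [load 60/120]
  30 → van 3  [load 110/120]
  20 → van 2  [load 120/120]
7 vans opened.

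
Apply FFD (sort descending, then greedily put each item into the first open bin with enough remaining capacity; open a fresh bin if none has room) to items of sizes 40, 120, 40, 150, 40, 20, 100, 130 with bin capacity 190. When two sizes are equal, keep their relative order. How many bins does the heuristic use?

Sorted descending: 150, 130, 120, 100, 40, 40, 40, 20.
  150 → bin 1 (new)  [load 150/190]
  130 → bin 2 (new)  [load 130/190]
  120 → bin 3 (new)  [load 120/190]
  100 → bin 4 (new)  [load 100/190]
  40 → bin 1  [load 190/190]
  40 → bin 2  [load 170/190]
  40 → bin 3  [load 160/190]
  20 → bin 2  [load 190/190]
4 bins opened.

4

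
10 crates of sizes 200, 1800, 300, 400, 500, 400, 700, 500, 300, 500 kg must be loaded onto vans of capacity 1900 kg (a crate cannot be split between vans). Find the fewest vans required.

3

Total = 1800 + 700 + 500 + 500 + 500 + 400 + 400 + 300 + 300 + 200 = 5600 kg.
Lower bound: ⌈5600/1900⌉ = 3 vans.
A packing using 3 vans:
  van 1: 1800 = 1800
  van 2: 700 + 500 + 500 + 200 = 1900
  van 3: 500 + 400 + 400 + 300 + 300 = 1900
This matches the lower bound, so 3 is optimal.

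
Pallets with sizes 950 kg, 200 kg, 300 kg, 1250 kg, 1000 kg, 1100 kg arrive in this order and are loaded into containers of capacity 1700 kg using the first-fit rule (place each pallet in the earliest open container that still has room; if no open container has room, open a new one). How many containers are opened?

4

  950 → container 1 (new)  [load 950/1700]
  200 → container 1  [load 1150/1700]
  300 → container 1  [load 1450/1700]
  1250 → container 2 (new)  [load 1250/1700]
  1000 → container 3 (new)  [load 1000/1700]
  1100 → container 4 (new)  [load 1100/1700]
4 containers opened.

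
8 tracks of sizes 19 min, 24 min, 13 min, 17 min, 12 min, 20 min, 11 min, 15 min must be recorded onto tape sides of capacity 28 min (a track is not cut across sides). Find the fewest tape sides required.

Total = 24 + 20 + 19 + 17 + 15 + 13 + 12 + 11 = 131 min.
Lower bound: ⌈131/28⌉ = 5 tape sides.
A packing using 6 tape sides:
  side 1: 24 = 24
  side 2: 20 = 20
  side 3: 19 = 19
  side 4: 17 + 11 = 28
  side 5: 15 + 13 = 28
  side 6: 12 = 12
No arrangement into 5 tape sides stays within capacity, so 6 is optimal.

6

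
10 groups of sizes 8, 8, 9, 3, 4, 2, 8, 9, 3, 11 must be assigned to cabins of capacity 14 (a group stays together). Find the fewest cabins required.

6

Total = 11 + 9 + 9 + 8 + 8 + 8 + 4 + 3 + 3 + 2 = 65.
Lower bound: ⌈65/14⌉ = 5 cabins.
Also, 6 groups each exceed 7, and no two of those can share a cabin, so at least 6 cabins are needed.
A packing using 6 cabins:
  cabin 1: 11 + 3 = 14
  cabin 2: 9 + 4 = 13
  cabin 3: 9 + 3 + 2 = 14
  cabin 4: 8 = 8
  cabin 5: 8 = 8
  cabin 6: 8 = 8
This matches the lower bound, so 6 is optimal.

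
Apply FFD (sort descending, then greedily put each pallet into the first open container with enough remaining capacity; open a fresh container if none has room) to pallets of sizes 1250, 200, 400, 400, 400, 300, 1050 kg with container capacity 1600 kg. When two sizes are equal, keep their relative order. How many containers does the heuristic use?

3

Sorted descending: 1250, 1050, 400, 400, 400, 300, 200.
  1250 → container 1 (new)  [load 1250/1600]
  1050 → container 2 (new)  [load 1050/1600]
  400 → container 2  [load 1450/1600]
  400 → container 3 (new)  [load 400/1600]
  400 → container 3  [load 800/1600]
  300 → container 1  [load 1550/1600]
  200 → container 3  [load 1000/1600]
3 containers opened.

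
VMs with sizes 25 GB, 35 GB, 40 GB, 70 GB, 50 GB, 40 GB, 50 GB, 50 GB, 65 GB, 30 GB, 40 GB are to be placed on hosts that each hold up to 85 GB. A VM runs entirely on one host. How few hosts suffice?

7

Total = 70 + 65 + 50 + 50 + 50 + 40 + 40 + 40 + 35 + 30 + 25 = 495 GB.
Lower bound: ⌈495/85⌉ = 6 hosts.
A packing using 7 hosts:
  host 1: 70 = 70
  host 2: 65 = 65
  host 3: 50 + 35 = 85
  host 4: 50 + 30 = 80
  host 5: 50 + 25 = 75
  host 6: 40 + 40 = 80
  host 7: 40 = 40
No arrangement into 6 hosts stays within capacity, so 7 is optimal.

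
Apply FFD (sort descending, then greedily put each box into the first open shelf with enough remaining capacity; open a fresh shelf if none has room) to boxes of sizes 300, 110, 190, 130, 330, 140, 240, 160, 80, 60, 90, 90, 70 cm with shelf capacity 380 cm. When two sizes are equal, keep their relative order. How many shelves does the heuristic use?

6

Sorted descending: 330, 300, 240, 190, 160, 140, 130, 110, 90, 90, 80, 70, 60.
  330 → shelf 1 (new)  [load 330/380]
  300 → shelf 2 (new)  [load 300/380]
  240 → shelf 3 (new)  [load 240/380]
  190 → shelf 4 (new)  [load 190/380]
  160 → shelf 4  [load 350/380]
  140 → shelf 3  [load 380/380]
  130 → shelf 5 (new)  [load 130/380]
  110 → shelf 5  [load 240/380]
  90 → shelf 5  [load 330/380]
  90 → shelf 6 (new)  [load 90/380]
  80 → shelf 2  [load 380/380]
  70 → shelf 6  [load 160/380]
  60 → shelf 6  [load 220/380]
6 shelves opened.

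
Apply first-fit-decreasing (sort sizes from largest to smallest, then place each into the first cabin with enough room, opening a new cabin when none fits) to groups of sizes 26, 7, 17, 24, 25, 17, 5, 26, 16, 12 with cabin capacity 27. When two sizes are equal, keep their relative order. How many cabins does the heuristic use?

8

Sorted descending: 26, 26, 25, 24, 17, 17, 16, 12, 7, 5.
  26 → cabin 1 (new)  [load 26/27]
  26 → cabin 2 (new)  [load 26/27]
  25 → cabin 3 (new)  [load 25/27]
  24 → cabin 4 (new)  [load 24/27]
  17 → cabin 5 (new)  [load 17/27]
  17 → cabin 6 (new)  [load 17/27]
  16 → cabin 7 (new)  [load 16/27]
  12 → cabin 8 (new)  [load 12/27]
  7 → cabin 5  [load 24/27]
  5 → cabin 6  [load 22/27]
8 cabins opened.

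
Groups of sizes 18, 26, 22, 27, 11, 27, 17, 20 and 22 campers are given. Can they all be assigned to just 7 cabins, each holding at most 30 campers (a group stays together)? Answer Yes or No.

Total = 190 campers; ⌈190/30⌉ = 7.
8 groups each exceed half the capacity and cannot share a cabin, forcing at least 8 cabins.
At least 8 cabins are required, but only 7 are allowed.

No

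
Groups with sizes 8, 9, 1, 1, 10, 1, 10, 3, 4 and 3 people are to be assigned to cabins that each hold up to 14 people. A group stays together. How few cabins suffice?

Total = 10 + 10 + 9 + 8 + 4 + 3 + 3 + 1 + 1 + 1 = 50 people.
Lower bound: ⌈50/14⌉ = 4 cabins.
A packing using 4 cabins:
  cabin 1: 10 + 4 = 14
  cabin 2: 10 + 3 + 1 = 14
  cabin 3: 9 + 3 + 1 + 1 = 14
  cabin 4: 8 = 8
This matches the lower bound, so 4 is optimal.

4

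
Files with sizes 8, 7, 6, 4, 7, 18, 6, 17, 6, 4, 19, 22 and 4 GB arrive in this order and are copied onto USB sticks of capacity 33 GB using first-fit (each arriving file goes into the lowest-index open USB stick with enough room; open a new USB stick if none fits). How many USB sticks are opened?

5

  8 → USB stick 1 (new)  [load 8/33]
  7 → USB stick 1  [load 15/33]
  6 → USB stick 1  [load 21/33]
  4 → USB stick 1  [load 25/33]
  7 → USB stick 1  [load 32/33]
  18 → USB stick 2 (new)  [load 18/33]
  6 → USB stick 2  [load 24/33]
  17 → USB stick 3 (new)  [load 17/33]
  6 → USB stick 2  [load 30/33]
  4 → USB stick 3  [load 21/33]
  19 → USB stick 4 (new)  [load 19/33]
  22 → USB stick 5 (new)  [load 22/33]
  4 → USB stick 3  [load 25/33]
5 USB sticks opened.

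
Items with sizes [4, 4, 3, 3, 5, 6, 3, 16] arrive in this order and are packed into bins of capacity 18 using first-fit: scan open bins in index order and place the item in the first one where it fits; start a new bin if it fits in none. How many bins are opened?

3

  4 → bin 1 (new)  [load 4/18]
  4 → bin 1  [load 8/18]
  3 → bin 1  [load 11/18]
  3 → bin 1  [load 14/18]
  5 → bin 2 (new)  [load 5/18]
  6 → bin 2  [load 11/18]
  3 → bin 1  [load 17/18]
  16 → bin 3 (new)  [load 16/18]
3 bins opened.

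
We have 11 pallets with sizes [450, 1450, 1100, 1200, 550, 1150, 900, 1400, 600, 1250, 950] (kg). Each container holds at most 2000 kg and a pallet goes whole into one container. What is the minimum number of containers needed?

7

Total = 1450 + 1400 + 1250 + 1200 + 1150 + 1100 + 950 + 900 + 600 + 550 + 450 = 11000 kg.
Lower bound: ⌈11000/2000⌉ = 6 containers.
A packing using 7 containers:
  container 1: 1450 + 550 = 2000
  container 2: 1400 + 600 = 2000
  container 3: 1250 + 450 = 1700
  container 4: 1200 = 1200
  container 5: 1150 = 1150
  container 6: 1100 + 900 = 2000
  container 7: 950 = 950
No arrangement into 6 containers stays within capacity, so 7 is optimal.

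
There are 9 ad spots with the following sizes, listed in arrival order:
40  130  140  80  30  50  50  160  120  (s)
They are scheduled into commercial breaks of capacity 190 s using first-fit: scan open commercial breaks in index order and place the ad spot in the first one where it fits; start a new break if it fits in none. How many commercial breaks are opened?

5

  40 → break 1 (new)  [load 40/190]
  130 → break 1  [load 170/190]
  140 → break 2 (new)  [load 140/190]
  80 → break 3 (new)  [load 80/190]
  30 → break 2  [load 170/190]
  50 → break 3  [load 130/190]
  50 → break 3  [load 180/190]
  160 → break 4 (new)  [load 160/190]
  120 → break 5 (new)  [load 120/190]
5 commercial breaks opened.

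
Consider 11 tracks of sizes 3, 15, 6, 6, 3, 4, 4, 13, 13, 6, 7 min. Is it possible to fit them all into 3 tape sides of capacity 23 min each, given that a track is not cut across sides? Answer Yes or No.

No

Total = 80 min; ⌈80/23⌉ = 4.
At least 4 tape sides are required, but only 3 are allowed.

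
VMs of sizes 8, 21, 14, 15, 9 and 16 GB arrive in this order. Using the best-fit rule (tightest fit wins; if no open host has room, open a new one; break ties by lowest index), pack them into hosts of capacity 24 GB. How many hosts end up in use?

4

  8 → host 1 (new)  [load 8/24]
  21 → host 2 (new)  [load 21/24]
  14 → host 1  [load 22/24]
  15 → host 3 (new)  [load 15/24]
  9 → host 3  [load 24/24]
  16 → host 4 (new)  [load 16/24]
4 hosts opened.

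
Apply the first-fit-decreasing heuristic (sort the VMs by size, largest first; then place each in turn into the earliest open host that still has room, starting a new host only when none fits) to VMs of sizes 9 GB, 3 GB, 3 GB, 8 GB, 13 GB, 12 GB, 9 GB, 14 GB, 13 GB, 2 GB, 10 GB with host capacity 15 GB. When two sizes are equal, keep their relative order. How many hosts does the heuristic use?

8

Sorted descending: 14, 13, 13, 12, 10, 9, 9, 8, 3, 3, 2.
  14 → host 1 (new)  [load 14/15]
  13 → host 2 (new)  [load 13/15]
  13 → host 3 (new)  [load 13/15]
  12 → host 4 (new)  [load 12/15]
  10 → host 5 (new)  [load 10/15]
  9 → host 6 (new)  [load 9/15]
  9 → host 7 (new)  [load 9/15]
  8 → host 8 (new)  [load 8/15]
  3 → host 4  [load 15/15]
  3 → host 5  [load 13/15]
  2 → host 2  [load 15/15]
8 hosts opened.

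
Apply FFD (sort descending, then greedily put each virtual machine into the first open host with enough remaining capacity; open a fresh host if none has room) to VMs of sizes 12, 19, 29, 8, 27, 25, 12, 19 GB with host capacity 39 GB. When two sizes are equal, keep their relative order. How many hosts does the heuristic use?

4

Sorted descending: 29, 27, 25, 19, 19, 12, 12, 8.
  29 → host 1 (new)  [load 29/39]
  27 → host 2 (new)  [load 27/39]
  25 → host 3 (new)  [load 25/39]
  19 → host 4 (new)  [load 19/39]
  19 → host 4  [load 38/39]
  12 → host 2  [load 39/39]
  12 → host 3  [load 37/39]
  8 → host 1  [load 37/39]
4 hosts opened.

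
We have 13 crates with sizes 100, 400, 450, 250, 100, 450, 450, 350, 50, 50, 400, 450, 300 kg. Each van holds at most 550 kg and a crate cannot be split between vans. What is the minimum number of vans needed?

Total = 450 + 450 + 450 + 450 + 400 + 400 + 350 + 300 + 250 + 100 + 100 + 50 + 50 = 3800 kg.
Lower bound: ⌈3800/550⌉ = 7 vans.
Also, 8 crates each exceed 275 kg, and no two of those can share a van, so at least 8 vans are needed.
A packing using 8 vans:
  van 1: 450 + 100 = 550
  van 2: 450 + 100 = 550
  van 3: 450 + 50 + 50 = 550
  van 4: 450 = 450
  van 5: 400 = 400
  van 6: 400 = 400
  van 7: 350 = 350
  van 8: 300 + 250 = 550
This matches the lower bound, so 8 is optimal.

8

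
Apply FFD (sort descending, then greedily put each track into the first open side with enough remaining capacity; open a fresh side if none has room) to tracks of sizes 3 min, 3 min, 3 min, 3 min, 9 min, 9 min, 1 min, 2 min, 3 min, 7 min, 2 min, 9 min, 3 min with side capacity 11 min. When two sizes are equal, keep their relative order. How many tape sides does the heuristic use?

6

Sorted descending: 9, 9, 9, 7, 3, 3, 3, 3, 3, 3, 2, 2, 1.
  9 → side 1 (new)  [load 9/11]
  9 → side 2 (new)  [load 9/11]
  9 → side 3 (new)  [load 9/11]
  7 → side 4 (new)  [load 7/11]
  3 → side 4  [load 10/11]
  3 → side 5 (new)  [load 3/11]
  3 → side 5  [load 6/11]
  3 → side 5  [load 9/11]
  3 → side 6 (new)  [load 3/11]
  3 → side 6  [load 6/11]
  2 → side 1  [load 11/11]
  2 → side 2  [load 11/11]
  1 → side 3  [load 10/11]
6 tape sides opened.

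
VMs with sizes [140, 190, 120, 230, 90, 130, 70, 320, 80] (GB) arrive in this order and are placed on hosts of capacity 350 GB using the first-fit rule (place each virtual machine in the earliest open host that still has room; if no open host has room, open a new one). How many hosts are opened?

5

  140 → host 1 (new)  [load 140/350]
  190 → host 1  [load 330/350]
  120 → host 2 (new)  [load 120/350]
  230 → host 2  [load 350/350]
  90 → host 3 (new)  [load 90/350]
  130 → host 3  [load 220/350]
  70 → host 3  [load 290/350]
  320 → host 4 (new)  [load 320/350]
  80 → host 5 (new)  [load 80/350]
5 hosts opened.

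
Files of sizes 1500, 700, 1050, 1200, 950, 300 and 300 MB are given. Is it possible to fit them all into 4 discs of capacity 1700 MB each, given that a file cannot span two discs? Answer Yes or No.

A valid assignment using 4 discs:
  disc 1: 1500 = 1500
  disc 2: 1200 + 300 = 1500
  disc 3: 1050 + 300 = 1350
  disc 4: 950 + 700 = 1650
Every load is within 1700 MB, so 4 discs suffice.

Yes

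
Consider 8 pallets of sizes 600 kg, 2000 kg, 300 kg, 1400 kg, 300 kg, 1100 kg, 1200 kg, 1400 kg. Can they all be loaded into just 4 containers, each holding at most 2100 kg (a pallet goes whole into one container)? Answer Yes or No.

Total = 8300 kg; ⌈8300/2100⌉ = 4.
5 pallets each exceed half the capacity and cannot share a container, forcing at least 5 containers.
At least 5 containers are required, but only 4 are allowed.

No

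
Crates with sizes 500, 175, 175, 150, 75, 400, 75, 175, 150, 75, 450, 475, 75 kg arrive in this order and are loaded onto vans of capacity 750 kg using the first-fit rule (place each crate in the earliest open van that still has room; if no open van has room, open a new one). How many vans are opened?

5

  500 → van 1 (new)  [load 500/750]
  175 → van 1  [load 675/750]
  175 → van 2 (new)  [load 175/750]
  150 → van 2  [load 325/750]
  75 → van 1  [load 750/750]
  400 → van 2  [load 725/750]
  75 → van 3 (new)  [load 75/750]
  175 → van 3  [load 250/750]
  150 → van 3  [load 400/750]
  75 → van 3  [load 475/750]
  450 → van 4 (new)  [load 450/750]
  475 → van 5 (new)  [load 475/750]
  75 → van 3  [load 550/750]
5 vans opened.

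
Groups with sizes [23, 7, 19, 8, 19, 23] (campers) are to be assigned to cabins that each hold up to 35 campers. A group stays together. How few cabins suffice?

Total = 23 + 23 + 19 + 19 + 8 + 7 = 99 campers.
Lower bound: ⌈99/35⌉ = 3 cabins.
Also, 4 groups each exceed 35/2 campers, and no two of those can share a cabin, so at least 4 cabins are needed.
A packing using 4 cabins:
  cabin 1: 23 + 8 = 31
  cabin 2: 23 + 7 = 30
  cabin 3: 19 = 19
  cabin 4: 19 = 19
This matches the lower bound, so 4 is optimal.

4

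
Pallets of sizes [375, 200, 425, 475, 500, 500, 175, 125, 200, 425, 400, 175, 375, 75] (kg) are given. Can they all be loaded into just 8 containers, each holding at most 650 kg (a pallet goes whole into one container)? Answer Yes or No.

Yes

A valid assignment using 8 containers:
  container 1: 500 + 125 = 625
  container 2: 500 + 75 = 575
  container 3: 475 + 175 = 650
  container 4: 425 + 200 = 625
  container 5: 425 + 200 = 625
  container 6: 400 + 175 = 575
  container 7: 375 = 375
  container 8: 375 = 375
Every load is within 650 kg, so 8 containers suffice.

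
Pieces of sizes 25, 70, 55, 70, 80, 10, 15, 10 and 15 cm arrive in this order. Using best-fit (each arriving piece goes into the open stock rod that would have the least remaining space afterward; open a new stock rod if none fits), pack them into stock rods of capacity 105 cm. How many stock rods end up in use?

4

  25 → stock rod 1 (new)  [load 25/105]
  70 → stock rod 1  [load 95/105]
  55 → stock rod 2 (new)  [load 55/105]
  70 → stock rod 3 (new)  [load 70/105]
  80 → stock rod 4 (new)  [load 80/105]
  10 → stock rod 1  [load 105/105]
  15 → stock rod 4  [load 95/105]
  10 → stock rod 4  [load 105/105]
  15 → stock rod 3  [load 85/105]
4 stock rods opened.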